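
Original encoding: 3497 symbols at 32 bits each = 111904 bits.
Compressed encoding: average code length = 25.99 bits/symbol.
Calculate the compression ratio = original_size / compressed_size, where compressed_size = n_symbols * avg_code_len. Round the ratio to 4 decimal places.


original_size = n_symbols * orig_bits = 3497 * 32 = 111904 bits
compressed_size = n_symbols * avg_code_len = 3497 * 25.99 = 90887.03 bits
ratio = original_size / compressed_size = 111904 / 90887.03 = 1.2312

Compression ratio = 1.2312


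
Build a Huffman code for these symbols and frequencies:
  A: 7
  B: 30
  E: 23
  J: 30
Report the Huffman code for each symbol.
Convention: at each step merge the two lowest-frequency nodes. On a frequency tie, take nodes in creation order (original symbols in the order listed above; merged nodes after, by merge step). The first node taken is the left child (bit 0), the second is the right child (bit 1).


Huffman tree construction:
Step 1: Merge A(7) + E(23) = 30
Step 2: Merge B(30) + J(30) = 60
Step 3: Merge (A+E)(30) + (B+J)(60) = 90
Read each symbol's code off the tree from the root (left child = 0, right child = 1).

Codes:
  A: 00 (length 2)
  B: 10 (length 2)
  E: 01 (length 2)
  J: 11 (length 2)
Average code length: 180/90 = 2.0000 bits/symbol


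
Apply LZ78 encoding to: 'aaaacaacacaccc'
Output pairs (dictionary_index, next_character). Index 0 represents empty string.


LZ78 encoding steps:
Dictionary: {0: ''}
Step 1: w='' (idx 0), next='a' -> output (0, 'a'), add 'a' as idx 1
Step 2: w='a' (idx 1), next='a' -> output (1, 'a'), add 'aa' as idx 2
Step 3: w='a' (idx 1), next='c' -> output (1, 'c'), add 'ac' as idx 3
Step 4: w='aa' (idx 2), next='c' -> output (2, 'c'), add 'aac' as idx 4
Step 5: w='ac' (idx 3), next='a' -> output (3, 'a'), add 'aca' as idx 5
Step 6: w='' (idx 0), next='c' -> output (0, 'c'), add 'c' as idx 6
Step 7: w='c' (idx 6), next='c' -> output (6, 'c'), add 'cc' as idx 7


Encoded: [(0, 'a'), (1, 'a'), (1, 'c'), (2, 'c'), (3, 'a'), (0, 'c'), (6, 'c')]


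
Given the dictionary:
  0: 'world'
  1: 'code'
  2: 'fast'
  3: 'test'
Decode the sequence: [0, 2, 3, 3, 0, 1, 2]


Look up each index in the dictionary:
  0 -> 'world'
  2 -> 'fast'
  3 -> 'test'
  3 -> 'test'
  0 -> 'world'
  1 -> 'code'
  2 -> 'fast'

Decoded: "world fast test test world code fast"


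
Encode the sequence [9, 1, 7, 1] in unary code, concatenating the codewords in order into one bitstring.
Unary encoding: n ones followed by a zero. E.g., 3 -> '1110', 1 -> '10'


Encode each number as n ones followed by a terminating 0:
  9 -> 1111111110 (10 bits)
  1 -> 10 (2 bits)
  7 -> 11111110 (8 bits)
  1 -> 10 (2 bits)
Total length = 10 + 2 + 8 + 2 = 22 bits.

Unary([9, 1, 7, 1]) = 1111111110101111111010 (22 bits)


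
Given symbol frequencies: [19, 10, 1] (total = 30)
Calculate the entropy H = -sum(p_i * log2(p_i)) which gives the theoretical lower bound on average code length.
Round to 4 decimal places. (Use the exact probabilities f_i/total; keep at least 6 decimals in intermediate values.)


Per-symbol terms -p_i * log2(p_i) with p_i = f_i/30:
  p = 19/30 = 0.633333: log2(p) = -0.658963, -p*log2(p) = 0.417343
  p = 10/30 = 0.333333: log2(p) = -1.584963, -p*log2(p) = 0.528321
  p = 1/30 = 0.033333: log2(p) = -4.906891, -p*log2(p) = 0.163563
H = 0.417343 + 0.528321 + 0.163563 = 1.109227

H = 1.1092 bits/symbol


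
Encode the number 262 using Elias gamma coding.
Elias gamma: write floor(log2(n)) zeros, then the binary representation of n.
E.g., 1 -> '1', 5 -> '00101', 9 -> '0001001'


num_bits = floor(log2(262)) + 1 = 9
leading_zeros = num_bits - 1 = 8
binary(262) = 100000110

Elias gamma(262) = '00000000' + '100000110' = 00000000100000110 (17 bits)


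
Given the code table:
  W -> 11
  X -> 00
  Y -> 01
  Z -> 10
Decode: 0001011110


Decoding:
00 -> X
01 -> Y
01 -> Y
11 -> W
10 -> Z


Result: XYYWZ


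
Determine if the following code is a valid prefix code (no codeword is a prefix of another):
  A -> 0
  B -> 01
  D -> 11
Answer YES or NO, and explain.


Checking each pair (does one codeword prefix another?):
  A='0' vs B='01': prefix -- VIOLATION

NO -- this is NOT a valid prefix code. A (0) is a prefix of B (01).


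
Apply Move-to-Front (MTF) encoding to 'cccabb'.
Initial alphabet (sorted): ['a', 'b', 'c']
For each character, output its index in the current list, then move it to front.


MTF encoding:
'c': index 2 in ['a', 'b', 'c'] -> ['c', 'a', 'b']
'c': index 0 in ['c', 'a', 'b'] -> ['c', 'a', 'b']
'c': index 0 in ['c', 'a', 'b'] -> ['c', 'a', 'b']
'a': index 1 in ['c', 'a', 'b'] -> ['a', 'c', 'b']
'b': index 2 in ['a', 'c', 'b'] -> ['b', 'a', 'c']
'b': index 0 in ['b', 'a', 'c'] -> ['b', 'a', 'c']


Output: [2, 0, 0, 1, 2, 0]


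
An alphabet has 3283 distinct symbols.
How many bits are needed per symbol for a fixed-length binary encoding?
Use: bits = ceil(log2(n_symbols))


log2(3283) = 11.6808
Bracket: 2^11 = 2048 < 3283 <= 2^12 = 4096
So ceil(log2(3283)) = 12

bits = ceil(log2(3283)) = ceil(11.6808) = 12 bits


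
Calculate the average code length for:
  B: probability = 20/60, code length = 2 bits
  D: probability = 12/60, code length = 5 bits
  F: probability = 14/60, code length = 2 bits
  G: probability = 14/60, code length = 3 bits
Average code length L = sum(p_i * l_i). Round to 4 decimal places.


Weighted contributions p_i * l_i:
  B: (20/60) * 2 = 40/60
  D: (12/60) * 5 = 60/60
  F: (14/60) * 2 = 28/60
  G: (14/60) * 3 = 42/60
Sum = (40 + 60 + 28 + 42)/60 = 170/60

L = 170/60 = 2.8333 bits/symbol


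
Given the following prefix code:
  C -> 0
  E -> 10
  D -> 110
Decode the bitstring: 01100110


Decoding step by step:
Bits 0 -> C
Bits 110 -> D
Bits 0 -> C
Bits 110 -> D


Decoded message: CDCD


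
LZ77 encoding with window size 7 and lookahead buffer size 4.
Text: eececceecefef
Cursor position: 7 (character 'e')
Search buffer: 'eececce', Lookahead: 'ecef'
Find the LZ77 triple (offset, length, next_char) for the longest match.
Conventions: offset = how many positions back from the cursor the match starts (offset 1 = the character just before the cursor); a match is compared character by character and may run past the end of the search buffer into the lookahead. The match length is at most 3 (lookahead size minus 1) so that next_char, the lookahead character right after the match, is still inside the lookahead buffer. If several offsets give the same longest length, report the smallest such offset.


Try each offset into the search buffer:
  offset=1 (pos 6, char 'e'): match length 1
  offset=2 (pos 5, char 'c'): match length 0
  offset=3 (pos 4, char 'c'): match length 0
  offset=4 (pos 3, char 'e'): match length 2
  offset=5 (pos 2, char 'c'): match length 0
  offset=6 (pos 1, char 'e'): match length 3
  offset=7 (pos 0, char 'e'): match length 1
Longest match has length 3 at offset 6.
next_char = character at position 7 + 3 = 10 -> 'f'

Best match: offset=6, length=3 (matching 'ece' starting at position 1)
LZ77 triple: (6, 3, 'f')


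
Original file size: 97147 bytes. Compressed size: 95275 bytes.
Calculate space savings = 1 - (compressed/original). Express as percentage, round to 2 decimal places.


ratio = compressed/original = 95275/97147 = 0.98073
savings = 1 - ratio = 1 - 0.98073 = 0.01927
as a percentage: 0.01927 * 100 = 1.93%

Space savings = 1 - 95275/97147 = 1.93%


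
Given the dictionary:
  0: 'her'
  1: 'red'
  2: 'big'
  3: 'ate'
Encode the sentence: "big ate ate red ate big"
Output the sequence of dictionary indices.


Look up each word in the dictionary:
  'big' -> 2
  'ate' -> 3
  'ate' -> 3
  'red' -> 1
  'ate' -> 3
  'big' -> 2

Encoded: [2, 3, 3, 1, 3, 2]


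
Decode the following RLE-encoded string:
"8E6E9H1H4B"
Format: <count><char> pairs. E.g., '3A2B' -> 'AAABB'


Expanding each <count><char> pair:
  8E -> 'EEEEEEEE'
  6E -> 'EEEEEE'
  9H -> 'HHHHHHHHH'
  1H -> 'H'
  4B -> 'BBBB'

Decoded = EEEEEEEEEEEEEEHHHHHHHHHHBBBB


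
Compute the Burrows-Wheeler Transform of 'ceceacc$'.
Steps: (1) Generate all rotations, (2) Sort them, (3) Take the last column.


Rotations (sorted):
  0: $ceceacc -> last char: c
  1: acc$cece -> last char: e
  2: c$ceceac -> last char: c
  3: cc$cecea -> last char: a
  4: ceacc$ce -> last char: e
  5: ceceacc$ -> last char: $
  6: eacc$cec -> last char: c
  7: eceacc$c -> last char: c


BWT = cecae$cc


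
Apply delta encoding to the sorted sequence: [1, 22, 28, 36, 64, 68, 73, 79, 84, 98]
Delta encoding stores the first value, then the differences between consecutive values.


First value: 1
Deltas:
  22 - 1 = 21
  28 - 22 = 6
  36 - 28 = 8
  64 - 36 = 28
  68 - 64 = 4
  73 - 68 = 5
  79 - 73 = 6
  84 - 79 = 5
  98 - 84 = 14


Delta encoded: [1, 21, 6, 8, 28, 4, 5, 6, 5, 14]


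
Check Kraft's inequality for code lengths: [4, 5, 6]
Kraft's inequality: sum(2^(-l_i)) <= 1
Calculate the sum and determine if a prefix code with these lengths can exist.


Sum = 2^(-4) + 2^(-5) + 2^(-6)
    = 0.0625 + 0.03125 + 0.015625
    = 7/64 = 0.109375
Since 0.109375 <= 1, Kraft's inequality IS satisfied.
A prefix code with these lengths CAN exist.

Kraft sum = 0.109375. Satisfied.


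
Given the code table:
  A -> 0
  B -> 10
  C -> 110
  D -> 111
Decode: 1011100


Decoding:
10 -> B
111 -> D
0 -> A
0 -> A


Result: BDAA


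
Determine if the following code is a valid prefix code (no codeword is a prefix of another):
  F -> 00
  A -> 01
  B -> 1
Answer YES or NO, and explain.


Checking each pair (does one codeword prefix another?):
  F='00' vs A='01': no prefix
  F='00' vs B='1': no prefix
  A='01' vs F='00': no prefix
  A='01' vs B='1': no prefix
  B='1' vs F='00': no prefix
  B='1' vs A='01': no prefix
No violation found over all pairs.

YES -- this is a valid prefix code. No codeword is a prefix of any other codeword.


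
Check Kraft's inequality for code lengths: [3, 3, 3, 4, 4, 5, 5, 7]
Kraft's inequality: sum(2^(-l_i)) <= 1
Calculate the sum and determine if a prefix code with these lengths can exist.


Sum = 2^(-3) + 2^(-3) + 2^(-3) + 2^(-4) + 2^(-4) + 2^(-5) + 2^(-5) + 2^(-7)
    = 0.125 + 0.125 + 0.125 + 0.0625 + 0.0625 + 0.03125 + 0.03125 + 0.0078125
    = 73/128 = 0.5703125
Since 0.5703125 <= 1, Kraft's inequality IS satisfied.
A prefix code with these lengths CAN exist.

Kraft sum = 0.5703125. Satisfied.


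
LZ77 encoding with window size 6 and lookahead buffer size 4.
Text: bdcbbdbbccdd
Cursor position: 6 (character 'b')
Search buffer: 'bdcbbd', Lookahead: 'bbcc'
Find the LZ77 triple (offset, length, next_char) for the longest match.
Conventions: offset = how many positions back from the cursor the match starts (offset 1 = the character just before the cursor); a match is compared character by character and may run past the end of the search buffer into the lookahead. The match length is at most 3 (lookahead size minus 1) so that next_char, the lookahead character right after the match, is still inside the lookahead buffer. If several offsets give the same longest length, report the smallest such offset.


Try each offset into the search buffer:
  offset=1 (pos 5, char 'd'): match length 0
  offset=2 (pos 4, char 'b'): match length 1
  offset=3 (pos 3, char 'b'): match length 2
  offset=4 (pos 2, char 'c'): match length 0
  offset=5 (pos 1, char 'd'): match length 0
  offset=6 (pos 0, char 'b'): match length 1
Longest match has length 2 at offset 3.
next_char = character at position 6 + 2 = 8 -> 'c'

Best match: offset=3, length=2 (matching 'bb' starting at position 3)
LZ77 triple: (3, 2, 'c')


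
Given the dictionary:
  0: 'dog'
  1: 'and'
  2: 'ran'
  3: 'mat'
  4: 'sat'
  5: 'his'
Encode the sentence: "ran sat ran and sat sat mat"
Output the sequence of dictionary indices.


Look up each word in the dictionary:
  'ran' -> 2
  'sat' -> 4
  'ran' -> 2
  'and' -> 1
  'sat' -> 4
  'sat' -> 4
  'mat' -> 3

Encoded: [2, 4, 2, 1, 4, 4, 3]


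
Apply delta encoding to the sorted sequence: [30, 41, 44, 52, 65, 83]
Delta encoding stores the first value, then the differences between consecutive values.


First value: 30
Deltas:
  41 - 30 = 11
  44 - 41 = 3
  52 - 44 = 8
  65 - 52 = 13
  83 - 65 = 18


Delta encoded: [30, 11, 3, 8, 13, 18]


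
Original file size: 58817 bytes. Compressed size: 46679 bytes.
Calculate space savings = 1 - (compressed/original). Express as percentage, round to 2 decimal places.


ratio = compressed/original = 46679/58817 = 0.793631
savings = 1 - ratio = 1 - 0.793631 = 0.206369
as a percentage: 0.206369 * 100 = 20.64%

Space savings = 1 - 46679/58817 = 20.64%


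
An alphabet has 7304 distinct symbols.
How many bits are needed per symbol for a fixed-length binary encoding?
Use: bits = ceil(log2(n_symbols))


log2(7304) = 12.8345
Bracket: 2^12 = 4096 < 7304 <= 2^13 = 8192
So ceil(log2(7304)) = 13

bits = ceil(log2(7304)) = ceil(12.8345) = 13 bits


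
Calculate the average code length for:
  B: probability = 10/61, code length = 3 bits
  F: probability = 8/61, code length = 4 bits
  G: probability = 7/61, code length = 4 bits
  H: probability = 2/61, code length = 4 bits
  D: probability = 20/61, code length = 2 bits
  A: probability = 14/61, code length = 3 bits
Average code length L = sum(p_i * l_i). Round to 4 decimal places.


Weighted contributions p_i * l_i:
  B: (10/61) * 3 = 30/61
  F: (8/61) * 4 = 32/61
  G: (7/61) * 4 = 28/61
  H: (2/61) * 4 = 8/61
  D: (20/61) * 2 = 40/61
  A: (14/61) * 3 = 42/61
Sum = (30 + 32 + 28 + 8 + 40 + 42)/61 = 180/61

L = 180/61 = 2.9508 bits/symbol


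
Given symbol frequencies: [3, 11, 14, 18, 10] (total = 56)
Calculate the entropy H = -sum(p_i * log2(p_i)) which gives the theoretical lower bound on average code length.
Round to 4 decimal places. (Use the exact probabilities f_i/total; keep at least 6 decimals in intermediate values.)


Per-symbol terms -p_i * log2(p_i) with p_i = f_i/56:
  p = 3/56 = 0.053571: log2(p) = -4.222392, -p*log2(p) = 0.226200
  p = 11/56 = 0.196429: log2(p) = -2.347923, -p*log2(p) = 0.461199
  p = 14/56 = 0.250000: log2(p) = -2.000000, -p*log2(p) = 0.500000
  p = 18/56 = 0.321429: log2(p) = -1.637430, -p*log2(p) = 0.526317
  p = 10/56 = 0.178571: log2(p) = -2.485427, -p*log2(p) = 0.443826
H = 0.226200 + 0.461199 + 0.500000 + 0.526317 + 0.443826 = 2.157542

H = 2.1575 bits/symbol


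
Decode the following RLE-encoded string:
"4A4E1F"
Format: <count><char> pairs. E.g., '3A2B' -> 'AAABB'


Expanding each <count><char> pair:
  4A -> 'AAAA'
  4E -> 'EEEE'
  1F -> 'F'

Decoded = AAAAEEEEF


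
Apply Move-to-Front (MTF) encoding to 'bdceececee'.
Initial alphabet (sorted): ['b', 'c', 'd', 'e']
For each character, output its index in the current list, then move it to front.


MTF encoding:
'b': index 0 in ['b', 'c', 'd', 'e'] -> ['b', 'c', 'd', 'e']
'd': index 2 in ['b', 'c', 'd', 'e'] -> ['d', 'b', 'c', 'e']
'c': index 2 in ['d', 'b', 'c', 'e'] -> ['c', 'd', 'b', 'e']
'e': index 3 in ['c', 'd', 'b', 'e'] -> ['e', 'c', 'd', 'b']
'e': index 0 in ['e', 'c', 'd', 'b'] -> ['e', 'c', 'd', 'b']
'c': index 1 in ['e', 'c', 'd', 'b'] -> ['c', 'e', 'd', 'b']
'e': index 1 in ['c', 'e', 'd', 'b'] -> ['e', 'c', 'd', 'b']
'c': index 1 in ['e', 'c', 'd', 'b'] -> ['c', 'e', 'd', 'b']
'e': index 1 in ['c', 'e', 'd', 'b'] -> ['e', 'c', 'd', 'b']
'e': index 0 in ['e', 'c', 'd', 'b'] -> ['e', 'c', 'd', 'b']


Output: [0, 2, 2, 3, 0, 1, 1, 1, 1, 0]


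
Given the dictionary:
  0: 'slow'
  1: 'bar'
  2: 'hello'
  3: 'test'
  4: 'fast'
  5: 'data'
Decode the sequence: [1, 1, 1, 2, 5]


Look up each index in the dictionary:
  1 -> 'bar'
  1 -> 'bar'
  1 -> 'bar'
  2 -> 'hello'
  5 -> 'data'

Decoded: "bar bar bar hello data"


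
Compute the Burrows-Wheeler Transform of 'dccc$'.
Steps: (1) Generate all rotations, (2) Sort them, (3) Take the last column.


Rotations (sorted):
  0: $dccc -> last char: c
  1: c$dcc -> last char: c
  2: cc$dc -> last char: c
  3: ccc$d -> last char: d
  4: dccc$ -> last char: $


BWT = cccd$


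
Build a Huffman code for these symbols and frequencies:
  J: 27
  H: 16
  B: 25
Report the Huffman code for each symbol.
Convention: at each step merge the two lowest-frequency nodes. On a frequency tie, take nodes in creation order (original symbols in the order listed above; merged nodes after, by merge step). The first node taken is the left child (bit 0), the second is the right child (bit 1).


Huffman tree construction:
Step 1: Merge H(16) + B(25) = 41
Step 2: Merge J(27) + (H+B)(41) = 68
Read each symbol's code off the tree from the root (left child = 0, right child = 1).

Codes:
  J: 0 (length 1)
  H: 10 (length 2)
  B: 11 (length 2)
Average code length: 109/68 = 1.6029 bits/symbol


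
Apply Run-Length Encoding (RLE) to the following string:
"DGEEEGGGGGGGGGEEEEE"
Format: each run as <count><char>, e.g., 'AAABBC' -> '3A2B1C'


Scanning runs left to right:
  i=0: run of 'D' x 1 -> '1D'
  i=1: run of 'G' x 1 -> '1G'
  i=2: run of 'E' x 3 -> '3E'
  i=5: run of 'G' x 9 -> '9G'
  i=14: run of 'E' x 5 -> '5E'

RLE = 1D1G3E9G5E


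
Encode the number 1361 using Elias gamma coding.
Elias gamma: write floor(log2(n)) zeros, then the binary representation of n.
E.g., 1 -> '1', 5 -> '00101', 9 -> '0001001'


num_bits = floor(log2(1361)) + 1 = 11
leading_zeros = num_bits - 1 = 10
binary(1361) = 10101010001

Elias gamma(1361) = '0000000000' + '10101010001' = 000000000010101010001 (21 bits)


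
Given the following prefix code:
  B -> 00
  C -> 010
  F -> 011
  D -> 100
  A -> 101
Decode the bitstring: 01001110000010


Decoding step by step:
Bits 010 -> C
Bits 011 -> F
Bits 100 -> D
Bits 00 -> B
Bits 010 -> C


Decoded message: CFDBC


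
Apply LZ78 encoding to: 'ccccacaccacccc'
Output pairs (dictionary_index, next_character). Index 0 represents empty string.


LZ78 encoding steps:
Dictionary: {0: ''}
Step 1: w='' (idx 0), next='c' -> output (0, 'c'), add 'c' as idx 1
Step 2: w='c' (idx 1), next='c' -> output (1, 'c'), add 'cc' as idx 2
Step 3: w='c' (idx 1), next='a' -> output (1, 'a'), add 'ca' as idx 3
Step 4: w='ca' (idx 3), next='c' -> output (3, 'c'), add 'cac' as idx 4
Step 5: w='cac' (idx 4), next='c' -> output (4, 'c'), add 'cacc' as idx 5
Step 6: w='cc' (idx 2), end of input -> output (2, '')


Encoded: [(0, 'c'), (1, 'c'), (1, 'a'), (3, 'c'), (4, 'c'), (2, '')]


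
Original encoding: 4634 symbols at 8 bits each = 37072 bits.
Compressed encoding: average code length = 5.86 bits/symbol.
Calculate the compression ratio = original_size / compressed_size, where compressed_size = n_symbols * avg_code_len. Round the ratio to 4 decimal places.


original_size = n_symbols * orig_bits = 4634 * 8 = 37072 bits
compressed_size = n_symbols * avg_code_len = 4634 * 5.86 = 27155.24 bits
ratio = original_size / compressed_size = 37072 / 27155.24 = 1.3652

Compression ratio = 1.3652


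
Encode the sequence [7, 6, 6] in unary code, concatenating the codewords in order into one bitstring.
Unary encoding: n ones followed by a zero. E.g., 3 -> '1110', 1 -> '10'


Encode each number as n ones followed by a terminating 0:
  7 -> 11111110 (8 bits)
  6 -> 1111110 (7 bits)
  6 -> 1111110 (7 bits)
Total length = 8 + 7 + 7 = 22 bits.

Unary([7, 6, 6]) = 1111111011111101111110 (22 bits)


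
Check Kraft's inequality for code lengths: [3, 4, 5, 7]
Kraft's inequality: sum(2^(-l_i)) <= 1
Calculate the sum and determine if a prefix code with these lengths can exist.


Sum = 2^(-3) + 2^(-4) + 2^(-5) + 2^(-7)
    = 0.125 + 0.0625 + 0.03125 + 0.0078125
    = 29/128 = 0.2265625
Since 0.2265625 <= 1, Kraft's inequality IS satisfied.
A prefix code with these lengths CAN exist.

Kraft sum = 0.2265625. Satisfied.


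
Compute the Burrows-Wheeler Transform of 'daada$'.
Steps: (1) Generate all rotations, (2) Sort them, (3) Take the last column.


Rotations (sorted):
  0: $daada -> last char: a
  1: a$daad -> last char: d
  2: aada$d -> last char: d
  3: ada$da -> last char: a
  4: da$daa -> last char: a
  5: daada$ -> last char: $


BWT = addaa$


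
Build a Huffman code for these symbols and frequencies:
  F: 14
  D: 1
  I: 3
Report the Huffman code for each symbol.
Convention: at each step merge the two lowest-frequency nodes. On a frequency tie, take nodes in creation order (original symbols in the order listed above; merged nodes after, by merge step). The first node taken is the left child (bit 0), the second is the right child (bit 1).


Huffman tree construction:
Step 1: Merge D(1) + I(3) = 4
Step 2: Merge (D+I)(4) + F(14) = 18
Read each symbol's code off the tree from the root (left child = 0, right child = 1).

Codes:
  F: 1 (length 1)
  D: 00 (length 2)
  I: 01 (length 2)
Average code length: 22/18 = 1.2222 bits/symbol


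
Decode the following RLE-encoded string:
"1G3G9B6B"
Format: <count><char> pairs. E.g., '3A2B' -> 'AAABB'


Expanding each <count><char> pair:
  1G -> 'G'
  3G -> 'GGG'
  9B -> 'BBBBBBBBB'
  6B -> 'BBBBBB'

Decoded = GGGGBBBBBBBBBBBBBBB


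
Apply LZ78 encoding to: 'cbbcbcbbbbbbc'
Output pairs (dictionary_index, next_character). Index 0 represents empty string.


LZ78 encoding steps:
Dictionary: {0: ''}
Step 1: w='' (idx 0), next='c' -> output (0, 'c'), add 'c' as idx 1
Step 2: w='' (idx 0), next='b' -> output (0, 'b'), add 'b' as idx 2
Step 3: w='b' (idx 2), next='c' -> output (2, 'c'), add 'bc' as idx 3
Step 4: w='bc' (idx 3), next='b' -> output (3, 'b'), add 'bcb' as idx 4
Step 5: w='b' (idx 2), next='b' -> output (2, 'b'), add 'bb' as idx 5
Step 6: w='bb' (idx 5), next='b' -> output (5, 'b'), add 'bbb' as idx 6
Step 7: w='c' (idx 1), end of input -> output (1, '')


Encoded: [(0, 'c'), (0, 'b'), (2, 'c'), (3, 'b'), (2, 'b'), (5, 'b'), (1, '')]


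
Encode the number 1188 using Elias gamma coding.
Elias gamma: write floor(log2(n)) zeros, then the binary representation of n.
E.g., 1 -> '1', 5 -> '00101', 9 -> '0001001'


num_bits = floor(log2(1188)) + 1 = 11
leading_zeros = num_bits - 1 = 10
binary(1188) = 10010100100

Elias gamma(1188) = '0000000000' + '10010100100' = 000000000010010100100 (21 bits)


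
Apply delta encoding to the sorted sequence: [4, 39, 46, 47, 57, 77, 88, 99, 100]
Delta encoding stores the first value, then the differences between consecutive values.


First value: 4
Deltas:
  39 - 4 = 35
  46 - 39 = 7
  47 - 46 = 1
  57 - 47 = 10
  77 - 57 = 20
  88 - 77 = 11
  99 - 88 = 11
  100 - 99 = 1


Delta encoded: [4, 35, 7, 1, 10, 20, 11, 11, 1]


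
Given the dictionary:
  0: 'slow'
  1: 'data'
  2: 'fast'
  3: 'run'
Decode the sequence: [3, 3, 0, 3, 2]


Look up each index in the dictionary:
  3 -> 'run'
  3 -> 'run'
  0 -> 'slow'
  3 -> 'run'
  2 -> 'fast'

Decoded: "run run slow run fast"


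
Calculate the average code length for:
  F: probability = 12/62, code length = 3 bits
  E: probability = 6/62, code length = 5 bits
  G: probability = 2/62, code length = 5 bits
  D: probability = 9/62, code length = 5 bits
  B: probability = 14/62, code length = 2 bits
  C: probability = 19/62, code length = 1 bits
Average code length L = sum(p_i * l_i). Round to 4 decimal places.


Weighted contributions p_i * l_i:
  F: (12/62) * 3 = 36/62
  E: (6/62) * 5 = 30/62
  G: (2/62) * 5 = 10/62
  D: (9/62) * 5 = 45/62
  B: (14/62) * 2 = 28/62
  C: (19/62) * 1 = 19/62
Sum = (36 + 30 + 10 + 45 + 28 + 19)/62 = 168/62

L = 168/62 = 2.7097 bits/symbol


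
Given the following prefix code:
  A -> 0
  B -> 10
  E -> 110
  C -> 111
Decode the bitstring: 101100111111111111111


Decoding step by step:
Bits 10 -> B
Bits 110 -> E
Bits 0 -> A
Bits 111 -> C
Bits 111 -> C
Bits 111 -> C
Bits 111 -> C
Bits 111 -> C


Decoded message: BEACCCCC


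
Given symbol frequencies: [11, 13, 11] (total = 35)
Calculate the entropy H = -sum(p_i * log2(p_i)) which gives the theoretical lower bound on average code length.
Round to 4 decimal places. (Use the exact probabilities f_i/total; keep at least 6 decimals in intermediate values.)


Per-symbol terms -p_i * log2(p_i) with p_i = f_i/35:
  p = 11/35 = 0.314286: log2(p) = -1.669851, -p*log2(p) = 0.524810
  p = 13/35 = 0.371429: log2(p) = -1.428843, -p*log2(p) = 0.530713
  p = 11/35 = 0.314286: log2(p) = -1.669851, -p*log2(p) = 0.524810
H = 0.524810 + 0.530713 + 0.524810 = 1.580333

H = 1.5803 bits/symbol


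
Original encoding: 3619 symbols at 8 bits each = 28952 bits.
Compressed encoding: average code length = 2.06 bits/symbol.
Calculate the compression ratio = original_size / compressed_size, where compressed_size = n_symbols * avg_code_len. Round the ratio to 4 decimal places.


original_size = n_symbols * orig_bits = 3619 * 8 = 28952 bits
compressed_size = n_symbols * avg_code_len = 3619 * 2.06 = 7455.14 bits
ratio = original_size / compressed_size = 28952 / 7455.14 = 3.8835

Compression ratio = 3.8835


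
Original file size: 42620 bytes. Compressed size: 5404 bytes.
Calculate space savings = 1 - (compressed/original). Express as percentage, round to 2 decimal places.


ratio = compressed/original = 5404/42620 = 0.126795
savings = 1 - ratio = 1 - 0.126795 = 0.873205
as a percentage: 0.873205 * 100 = 87.32%

Space savings = 1 - 5404/42620 = 87.32%


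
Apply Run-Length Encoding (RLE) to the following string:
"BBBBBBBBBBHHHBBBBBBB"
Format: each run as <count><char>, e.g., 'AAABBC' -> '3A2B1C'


Scanning runs left to right:
  i=0: run of 'B' x 10 -> '10B'
  i=10: run of 'H' x 3 -> '3H'
  i=13: run of 'B' x 7 -> '7B'

RLE = 10B3H7B


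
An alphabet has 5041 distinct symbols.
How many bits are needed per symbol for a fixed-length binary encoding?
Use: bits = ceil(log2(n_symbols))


log2(5041) = 12.2995
Bracket: 2^12 = 4096 < 5041 <= 2^13 = 8192
So ceil(log2(5041)) = 13

bits = ceil(log2(5041)) = ceil(12.2995) = 13 bits


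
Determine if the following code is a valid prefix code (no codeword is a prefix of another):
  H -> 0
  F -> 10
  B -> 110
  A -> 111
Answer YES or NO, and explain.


Checking each pair (does one codeword prefix another?):
  H='0' vs F='10': no prefix
  H='0' vs B='110': no prefix
  H='0' vs A='111': no prefix
  F='10' vs H='0': no prefix
  F='10' vs B='110': no prefix
  F='10' vs A='111': no prefix
  B='110' vs H='0': no prefix
  B='110' vs F='10': no prefix
  B='110' vs A='111': no prefix
  A='111' vs H='0': no prefix
  A='111' vs F='10': no prefix
  A='111' vs B='110': no prefix
No violation found over all pairs.

YES -- this is a valid prefix code. No codeword is a prefix of any other codeword.


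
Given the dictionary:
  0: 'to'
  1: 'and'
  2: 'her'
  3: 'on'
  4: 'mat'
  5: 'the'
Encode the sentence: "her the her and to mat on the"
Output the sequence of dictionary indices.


Look up each word in the dictionary:
  'her' -> 2
  'the' -> 5
  'her' -> 2
  'and' -> 1
  'to' -> 0
  'mat' -> 4
  'on' -> 3
  'the' -> 5

Encoded: [2, 5, 2, 1, 0, 4, 3, 5]


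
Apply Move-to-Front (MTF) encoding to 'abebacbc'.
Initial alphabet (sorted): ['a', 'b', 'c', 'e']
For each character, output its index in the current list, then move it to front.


MTF encoding:
'a': index 0 in ['a', 'b', 'c', 'e'] -> ['a', 'b', 'c', 'e']
'b': index 1 in ['a', 'b', 'c', 'e'] -> ['b', 'a', 'c', 'e']
'e': index 3 in ['b', 'a', 'c', 'e'] -> ['e', 'b', 'a', 'c']
'b': index 1 in ['e', 'b', 'a', 'c'] -> ['b', 'e', 'a', 'c']
'a': index 2 in ['b', 'e', 'a', 'c'] -> ['a', 'b', 'e', 'c']
'c': index 3 in ['a', 'b', 'e', 'c'] -> ['c', 'a', 'b', 'e']
'b': index 2 in ['c', 'a', 'b', 'e'] -> ['b', 'c', 'a', 'e']
'c': index 1 in ['b', 'c', 'a', 'e'] -> ['c', 'b', 'a', 'e']


Output: [0, 1, 3, 1, 2, 3, 2, 1]


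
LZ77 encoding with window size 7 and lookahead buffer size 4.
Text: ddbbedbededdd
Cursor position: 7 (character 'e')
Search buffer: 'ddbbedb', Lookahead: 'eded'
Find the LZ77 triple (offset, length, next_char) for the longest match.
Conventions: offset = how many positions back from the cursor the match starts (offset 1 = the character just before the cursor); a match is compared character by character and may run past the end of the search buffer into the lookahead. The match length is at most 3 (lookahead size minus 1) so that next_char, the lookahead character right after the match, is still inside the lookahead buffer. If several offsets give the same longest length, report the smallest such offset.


Try each offset into the search buffer:
  offset=1 (pos 6, char 'b'): match length 0
  offset=2 (pos 5, char 'd'): match length 0
  offset=3 (pos 4, char 'e'): match length 2
  offset=4 (pos 3, char 'b'): match length 0
  offset=5 (pos 2, char 'b'): match length 0
  offset=6 (pos 1, char 'd'): match length 0
  offset=7 (pos 0, char 'd'): match length 0
Longest match has length 2 at offset 3.
next_char = character at position 7 + 2 = 9 -> 'e'

Best match: offset=3, length=2 (matching 'ed' starting at position 4)
LZ77 triple: (3, 2, 'e')


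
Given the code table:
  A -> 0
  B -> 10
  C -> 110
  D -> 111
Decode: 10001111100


Decoding:
10 -> B
0 -> A
0 -> A
111 -> D
110 -> C
0 -> A


Result: BAADCA


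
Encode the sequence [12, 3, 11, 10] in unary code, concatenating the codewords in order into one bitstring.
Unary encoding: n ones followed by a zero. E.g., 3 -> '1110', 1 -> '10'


Encode each number as n ones followed by a terminating 0:
  12 -> 1111111111110 (13 bits)
  3 -> 1110 (4 bits)
  11 -> 111111111110 (12 bits)
  10 -> 11111111110 (11 bits)
Total length = 13 + 4 + 12 + 11 = 40 bits.

Unary([12, 3, 11, 10]) = 1111111111110111011111111111011111111110 (40 bits)


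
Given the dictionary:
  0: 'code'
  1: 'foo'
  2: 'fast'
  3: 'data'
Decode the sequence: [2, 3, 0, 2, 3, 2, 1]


Look up each index in the dictionary:
  2 -> 'fast'
  3 -> 'data'
  0 -> 'code'
  2 -> 'fast'
  3 -> 'data'
  2 -> 'fast'
  1 -> 'foo'

Decoded: "fast data code fast data fast foo"


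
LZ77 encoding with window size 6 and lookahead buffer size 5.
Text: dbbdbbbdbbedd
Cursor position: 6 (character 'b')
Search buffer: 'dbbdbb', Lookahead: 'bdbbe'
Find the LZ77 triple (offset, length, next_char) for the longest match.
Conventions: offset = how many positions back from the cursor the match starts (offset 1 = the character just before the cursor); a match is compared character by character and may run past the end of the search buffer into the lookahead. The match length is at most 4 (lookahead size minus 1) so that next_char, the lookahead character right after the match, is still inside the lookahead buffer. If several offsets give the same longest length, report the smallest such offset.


Try each offset into the search buffer:
  offset=1 (pos 5, char 'b'): match length 1
  offset=2 (pos 4, char 'b'): match length 1
  offset=3 (pos 3, char 'd'): match length 0
  offset=4 (pos 2, char 'b'): match length 4
  offset=5 (pos 1, char 'b'): match length 1
  offset=6 (pos 0, char 'd'): match length 0
Longest match has length 4 at offset 4.
next_char = character at position 6 + 4 = 10 -> 'e'

Best match: offset=4, length=4 (matching 'bdbb' starting at position 2)
LZ77 triple: (4, 4, 'e')


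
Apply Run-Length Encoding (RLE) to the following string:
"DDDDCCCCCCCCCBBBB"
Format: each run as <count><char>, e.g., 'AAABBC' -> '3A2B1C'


Scanning runs left to right:
  i=0: run of 'D' x 4 -> '4D'
  i=4: run of 'C' x 9 -> '9C'
  i=13: run of 'B' x 4 -> '4B'

RLE = 4D9C4B


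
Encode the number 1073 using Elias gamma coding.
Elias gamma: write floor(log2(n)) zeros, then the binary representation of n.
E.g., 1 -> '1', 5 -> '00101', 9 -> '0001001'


num_bits = floor(log2(1073)) + 1 = 11
leading_zeros = num_bits - 1 = 10
binary(1073) = 10000110001

Elias gamma(1073) = '0000000000' + '10000110001' = 000000000010000110001 (21 bits)


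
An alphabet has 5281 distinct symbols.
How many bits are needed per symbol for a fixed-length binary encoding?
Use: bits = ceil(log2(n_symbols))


log2(5281) = 12.3666
Bracket: 2^12 = 4096 < 5281 <= 2^13 = 8192
So ceil(log2(5281)) = 13

bits = ceil(log2(5281)) = ceil(12.3666) = 13 bits


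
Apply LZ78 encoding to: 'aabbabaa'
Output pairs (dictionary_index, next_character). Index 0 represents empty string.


LZ78 encoding steps:
Dictionary: {0: ''}
Step 1: w='' (idx 0), next='a' -> output (0, 'a'), add 'a' as idx 1
Step 2: w='a' (idx 1), next='b' -> output (1, 'b'), add 'ab' as idx 2
Step 3: w='' (idx 0), next='b' -> output (0, 'b'), add 'b' as idx 3
Step 4: w='ab' (idx 2), next='a' -> output (2, 'a'), add 'aba' as idx 4
Step 5: w='a' (idx 1), end of input -> output (1, '')


Encoded: [(0, 'a'), (1, 'b'), (0, 'b'), (2, 'a'), (1, '')]


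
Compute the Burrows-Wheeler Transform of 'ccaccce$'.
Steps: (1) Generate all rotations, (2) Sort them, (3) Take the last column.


Rotations (sorted):
  0: $ccaccce -> last char: e
  1: accce$cc -> last char: c
  2: caccce$c -> last char: c
  3: ccaccce$ -> last char: $
  4: ccce$cca -> last char: a
  5: cce$ccac -> last char: c
  6: ce$ccacc -> last char: c
  7: e$ccaccc -> last char: c


BWT = ecc$accc


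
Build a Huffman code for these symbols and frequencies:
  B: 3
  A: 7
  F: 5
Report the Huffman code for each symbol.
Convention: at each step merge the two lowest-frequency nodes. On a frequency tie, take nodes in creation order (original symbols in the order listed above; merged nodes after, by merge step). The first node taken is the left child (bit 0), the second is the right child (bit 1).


Huffman tree construction:
Step 1: Merge B(3) + F(5) = 8
Step 2: Merge A(7) + (B+F)(8) = 15
Read each symbol's code off the tree from the root (left child = 0, right child = 1).

Codes:
  B: 10 (length 2)
  A: 0 (length 1)
  F: 11 (length 2)
Average code length: 23/15 = 1.5333 bits/symbol


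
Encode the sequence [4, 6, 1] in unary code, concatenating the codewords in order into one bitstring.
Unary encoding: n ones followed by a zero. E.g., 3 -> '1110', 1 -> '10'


Encode each number as n ones followed by a terminating 0:
  4 -> 11110 (5 bits)
  6 -> 1111110 (7 bits)
  1 -> 10 (2 bits)
Total length = 5 + 7 + 2 = 14 bits.

Unary([4, 6, 1]) = 11110111111010 (14 bits)


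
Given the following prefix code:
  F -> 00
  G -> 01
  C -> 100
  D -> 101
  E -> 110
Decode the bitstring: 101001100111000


Decoding step by step:
Bits 101 -> D
Bits 00 -> F
Bits 110 -> E
Bits 01 -> G
Bits 110 -> E
Bits 00 -> F


Decoded message: DFEGEF


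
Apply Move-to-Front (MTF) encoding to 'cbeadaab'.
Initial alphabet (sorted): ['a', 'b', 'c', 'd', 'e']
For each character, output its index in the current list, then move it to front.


MTF encoding:
'c': index 2 in ['a', 'b', 'c', 'd', 'e'] -> ['c', 'a', 'b', 'd', 'e']
'b': index 2 in ['c', 'a', 'b', 'd', 'e'] -> ['b', 'c', 'a', 'd', 'e']
'e': index 4 in ['b', 'c', 'a', 'd', 'e'] -> ['e', 'b', 'c', 'a', 'd']
'a': index 3 in ['e', 'b', 'c', 'a', 'd'] -> ['a', 'e', 'b', 'c', 'd']
'd': index 4 in ['a', 'e', 'b', 'c', 'd'] -> ['d', 'a', 'e', 'b', 'c']
'a': index 1 in ['d', 'a', 'e', 'b', 'c'] -> ['a', 'd', 'e', 'b', 'c']
'a': index 0 in ['a', 'd', 'e', 'b', 'c'] -> ['a', 'd', 'e', 'b', 'c']
'b': index 3 in ['a', 'd', 'e', 'b', 'c'] -> ['b', 'a', 'd', 'e', 'c']


Output: [2, 2, 4, 3, 4, 1, 0, 3]


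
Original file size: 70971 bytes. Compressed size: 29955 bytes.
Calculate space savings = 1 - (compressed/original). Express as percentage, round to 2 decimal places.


ratio = compressed/original = 29955/70971 = 0.422074
savings = 1 - ratio = 1 - 0.422074 = 0.577926
as a percentage: 0.577926 * 100 = 57.79%

Space savings = 1 - 29955/70971 = 57.79%


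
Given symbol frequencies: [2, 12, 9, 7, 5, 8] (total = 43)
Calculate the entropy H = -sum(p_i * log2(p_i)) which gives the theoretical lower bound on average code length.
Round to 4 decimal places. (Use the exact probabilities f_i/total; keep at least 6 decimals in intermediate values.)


Per-symbol terms -p_i * log2(p_i) with p_i = f_i/43:
  p = 2/43 = 0.046512: log2(p) = -4.426265, -p*log2(p) = 0.205873
  p = 12/43 = 0.279070: log2(p) = -1.841302, -p*log2(p) = 0.513852
  p = 9/43 = 0.209302: log2(p) = -2.256340, -p*log2(p) = 0.472257
  p = 7/43 = 0.162791: log2(p) = -2.618910, -p*log2(p) = 0.426334
  p = 5/43 = 0.116279: log2(p) = -3.104337, -p*log2(p) = 0.360969
  p = 8/43 = 0.186047: log2(p) = -2.426265, -p*log2(p) = 0.451398
H = 0.205873 + 0.513852 + 0.472257 + 0.426334 + 0.360969 + 0.451398 = 2.430683

H = 2.4307 bits/symbol


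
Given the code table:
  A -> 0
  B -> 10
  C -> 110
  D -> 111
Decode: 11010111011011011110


Decoding:
110 -> C
10 -> B
111 -> D
0 -> A
110 -> C
110 -> C
111 -> D
10 -> B


Result: CBDACCDB


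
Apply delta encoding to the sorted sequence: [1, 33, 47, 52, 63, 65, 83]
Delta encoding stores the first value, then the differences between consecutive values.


First value: 1
Deltas:
  33 - 1 = 32
  47 - 33 = 14
  52 - 47 = 5
  63 - 52 = 11
  65 - 63 = 2
  83 - 65 = 18


Delta encoded: [1, 32, 14, 5, 11, 2, 18]


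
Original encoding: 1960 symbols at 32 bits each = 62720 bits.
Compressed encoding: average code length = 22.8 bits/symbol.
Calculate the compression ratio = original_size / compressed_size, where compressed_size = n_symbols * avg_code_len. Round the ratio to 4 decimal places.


original_size = n_symbols * orig_bits = 1960 * 32 = 62720 bits
compressed_size = n_symbols * avg_code_len = 1960 * 22.8 = 44688.0 bits
ratio = original_size / compressed_size = 62720 / 44688.0 = 1.4035

Compression ratio = 1.4035


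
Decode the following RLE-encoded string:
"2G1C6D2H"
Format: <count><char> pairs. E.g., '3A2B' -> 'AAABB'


Expanding each <count><char> pair:
  2G -> 'GG'
  1C -> 'C'
  6D -> 'DDDDDD'
  2H -> 'HH'

Decoded = GGCDDDDDDHH


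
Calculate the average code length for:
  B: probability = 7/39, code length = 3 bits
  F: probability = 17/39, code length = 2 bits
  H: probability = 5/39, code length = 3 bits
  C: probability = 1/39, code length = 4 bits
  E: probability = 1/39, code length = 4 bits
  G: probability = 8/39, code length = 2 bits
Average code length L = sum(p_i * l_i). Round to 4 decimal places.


Weighted contributions p_i * l_i:
  B: (7/39) * 3 = 21/39
  F: (17/39) * 2 = 34/39
  H: (5/39) * 3 = 15/39
  C: (1/39) * 4 = 4/39
  E: (1/39) * 4 = 4/39
  G: (8/39) * 2 = 16/39
Sum = (21 + 34 + 15 + 4 + 4 + 16)/39 = 94/39

L = 94/39 = 2.4103 bits/symbol


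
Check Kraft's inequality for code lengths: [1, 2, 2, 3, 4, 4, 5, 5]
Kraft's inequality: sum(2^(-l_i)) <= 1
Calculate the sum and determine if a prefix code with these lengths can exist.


Sum = 2^(-1) + 2^(-2) + 2^(-2) + 2^(-3) + 2^(-4) + 2^(-4) + 2^(-5) + 2^(-5)
    = 0.5 + 0.25 + 0.25 + 0.125 + 0.0625 + 0.0625 + 0.03125 + 0.03125
    = 42/32 = 1.3125
Since 1.3125 > 1, Kraft's inequality is NOT satisfied.
A prefix code with these lengths CANNOT exist.

Kraft sum = 1.3125. Not satisfied.


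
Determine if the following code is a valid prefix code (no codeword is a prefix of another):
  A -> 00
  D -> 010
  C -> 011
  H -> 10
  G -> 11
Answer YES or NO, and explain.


Checking each pair (does one codeword prefix another?):
  A='00' vs D='010': no prefix
  A='00' vs C='011': no prefix
  A='00' vs H='10': no prefix
  A='00' vs G='11': no prefix
  D='010' vs A='00': no prefix
  D='010' vs C='011': no prefix
  D='010' vs H='10': no prefix
  D='010' vs G='11': no prefix
  C='011' vs A='00': no prefix
  C='011' vs D='010': no prefix
  C='011' vs H='10': no prefix
  C='011' vs G='11': no prefix
  H='10' vs A='00': no prefix
  H='10' vs D='010': no prefix
  H='10' vs C='011': no prefix
  H='10' vs G='11': no prefix
  G='11' vs A='00': no prefix
  G='11' vs D='010': no prefix
  G='11' vs C='011': no prefix
  G='11' vs H='10': no prefix
No violation found over all pairs.

YES -- this is a valid prefix code. No codeword is a prefix of any other codeword.


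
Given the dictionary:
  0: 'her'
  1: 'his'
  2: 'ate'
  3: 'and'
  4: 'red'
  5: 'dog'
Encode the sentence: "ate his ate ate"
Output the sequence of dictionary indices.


Look up each word in the dictionary:
  'ate' -> 2
  'his' -> 1
  'ate' -> 2
  'ate' -> 2

Encoded: [2, 1, 2, 2]


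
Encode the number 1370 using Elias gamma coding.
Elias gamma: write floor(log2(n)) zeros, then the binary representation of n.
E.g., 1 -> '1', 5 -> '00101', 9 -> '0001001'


num_bits = floor(log2(1370)) + 1 = 11
leading_zeros = num_bits - 1 = 10
binary(1370) = 10101011010

Elias gamma(1370) = '0000000000' + '10101011010' = 000000000010101011010 (21 bits)
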